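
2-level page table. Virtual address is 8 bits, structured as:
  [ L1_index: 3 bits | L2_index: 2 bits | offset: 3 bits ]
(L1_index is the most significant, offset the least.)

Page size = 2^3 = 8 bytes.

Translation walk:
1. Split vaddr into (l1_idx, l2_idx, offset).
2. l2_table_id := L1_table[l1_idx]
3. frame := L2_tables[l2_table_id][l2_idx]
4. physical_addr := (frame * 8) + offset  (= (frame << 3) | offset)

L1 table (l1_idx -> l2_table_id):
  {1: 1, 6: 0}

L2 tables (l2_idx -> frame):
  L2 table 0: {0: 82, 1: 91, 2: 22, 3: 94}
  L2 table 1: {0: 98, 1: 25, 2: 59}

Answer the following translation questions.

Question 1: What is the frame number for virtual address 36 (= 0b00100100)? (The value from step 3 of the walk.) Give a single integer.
vaddr = 36: l1_idx=1, l2_idx=0
L1[1] = 1; L2[1][0] = 98

Answer: 98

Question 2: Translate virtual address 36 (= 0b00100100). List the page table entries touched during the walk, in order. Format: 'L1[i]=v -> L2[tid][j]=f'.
vaddr = 36 = 0b00100100
Split: l1_idx=1, l2_idx=0, offset=4

Answer: L1[1]=1 -> L2[1][0]=98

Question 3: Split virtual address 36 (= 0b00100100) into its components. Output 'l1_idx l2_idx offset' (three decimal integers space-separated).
Answer: 1 0 4

Derivation:
vaddr = 36 = 0b00100100
  top 3 bits -> l1_idx = 1
  next 2 bits -> l2_idx = 0
  bottom 3 bits -> offset = 4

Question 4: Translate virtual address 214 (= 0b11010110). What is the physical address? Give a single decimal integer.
Answer: 182

Derivation:
vaddr = 214 = 0b11010110
Split: l1_idx=6, l2_idx=2, offset=6
L1[6] = 0
L2[0][2] = 22
paddr = 22 * 8 + 6 = 182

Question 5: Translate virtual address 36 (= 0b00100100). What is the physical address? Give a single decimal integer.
vaddr = 36 = 0b00100100
Split: l1_idx=1, l2_idx=0, offset=4
L1[1] = 1
L2[1][0] = 98
paddr = 98 * 8 + 4 = 788

Answer: 788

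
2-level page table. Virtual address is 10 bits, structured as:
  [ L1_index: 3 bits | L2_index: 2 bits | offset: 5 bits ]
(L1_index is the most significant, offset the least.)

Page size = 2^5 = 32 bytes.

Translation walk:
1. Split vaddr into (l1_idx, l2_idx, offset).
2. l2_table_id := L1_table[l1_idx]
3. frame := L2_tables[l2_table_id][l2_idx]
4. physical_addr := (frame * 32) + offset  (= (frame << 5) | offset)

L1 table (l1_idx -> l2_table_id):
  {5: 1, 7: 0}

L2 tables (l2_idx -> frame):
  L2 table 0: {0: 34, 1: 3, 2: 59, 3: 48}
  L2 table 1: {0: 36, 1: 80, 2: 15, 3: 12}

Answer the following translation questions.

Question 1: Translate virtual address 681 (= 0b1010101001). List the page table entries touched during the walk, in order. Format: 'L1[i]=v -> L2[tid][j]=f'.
vaddr = 681 = 0b1010101001
Split: l1_idx=5, l2_idx=1, offset=9

Answer: L1[5]=1 -> L2[1][1]=80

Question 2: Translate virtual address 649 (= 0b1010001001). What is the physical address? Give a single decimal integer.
Answer: 1161

Derivation:
vaddr = 649 = 0b1010001001
Split: l1_idx=5, l2_idx=0, offset=9
L1[5] = 1
L2[1][0] = 36
paddr = 36 * 32 + 9 = 1161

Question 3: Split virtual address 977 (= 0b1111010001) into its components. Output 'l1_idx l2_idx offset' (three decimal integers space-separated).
vaddr = 977 = 0b1111010001
  top 3 bits -> l1_idx = 7
  next 2 bits -> l2_idx = 2
  bottom 5 bits -> offset = 17

Answer: 7 2 17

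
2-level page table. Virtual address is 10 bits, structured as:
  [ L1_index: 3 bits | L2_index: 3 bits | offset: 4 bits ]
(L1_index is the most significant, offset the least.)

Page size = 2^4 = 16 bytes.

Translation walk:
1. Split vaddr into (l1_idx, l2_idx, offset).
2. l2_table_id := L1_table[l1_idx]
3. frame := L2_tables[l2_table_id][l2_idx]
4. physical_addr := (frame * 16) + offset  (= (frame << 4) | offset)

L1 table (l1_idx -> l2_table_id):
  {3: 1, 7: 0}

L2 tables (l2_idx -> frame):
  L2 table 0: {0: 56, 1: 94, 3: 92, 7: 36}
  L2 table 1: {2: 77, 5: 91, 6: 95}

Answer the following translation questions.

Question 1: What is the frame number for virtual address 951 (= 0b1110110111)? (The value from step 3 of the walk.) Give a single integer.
Answer: 92

Derivation:
vaddr = 951: l1_idx=7, l2_idx=3
L1[7] = 0; L2[0][3] = 92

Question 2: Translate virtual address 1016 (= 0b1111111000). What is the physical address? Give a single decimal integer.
Answer: 584

Derivation:
vaddr = 1016 = 0b1111111000
Split: l1_idx=7, l2_idx=7, offset=8
L1[7] = 0
L2[0][7] = 36
paddr = 36 * 16 + 8 = 584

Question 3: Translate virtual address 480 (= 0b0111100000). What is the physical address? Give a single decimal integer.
Answer: 1520

Derivation:
vaddr = 480 = 0b0111100000
Split: l1_idx=3, l2_idx=6, offset=0
L1[3] = 1
L2[1][6] = 95
paddr = 95 * 16 + 0 = 1520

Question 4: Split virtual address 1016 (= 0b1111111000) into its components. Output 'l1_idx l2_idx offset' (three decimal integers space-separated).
vaddr = 1016 = 0b1111111000
  top 3 bits -> l1_idx = 7
  next 3 bits -> l2_idx = 7
  bottom 4 bits -> offset = 8

Answer: 7 7 8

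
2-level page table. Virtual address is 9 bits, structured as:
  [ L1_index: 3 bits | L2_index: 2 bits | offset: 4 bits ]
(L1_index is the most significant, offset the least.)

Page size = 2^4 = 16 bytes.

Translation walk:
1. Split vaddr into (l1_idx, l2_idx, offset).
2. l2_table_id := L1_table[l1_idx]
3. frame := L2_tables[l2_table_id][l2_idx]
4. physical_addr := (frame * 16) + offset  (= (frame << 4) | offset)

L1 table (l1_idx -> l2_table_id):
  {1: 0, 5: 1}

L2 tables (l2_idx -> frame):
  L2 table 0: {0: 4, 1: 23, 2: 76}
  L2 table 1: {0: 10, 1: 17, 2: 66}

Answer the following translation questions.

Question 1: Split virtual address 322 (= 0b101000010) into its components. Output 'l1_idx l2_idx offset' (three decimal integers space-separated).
vaddr = 322 = 0b101000010
  top 3 bits -> l1_idx = 5
  next 2 bits -> l2_idx = 0
  bottom 4 bits -> offset = 2

Answer: 5 0 2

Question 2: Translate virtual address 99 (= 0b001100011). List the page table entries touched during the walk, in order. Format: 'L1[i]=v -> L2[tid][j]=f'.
Answer: L1[1]=0 -> L2[0][2]=76

Derivation:
vaddr = 99 = 0b001100011
Split: l1_idx=1, l2_idx=2, offset=3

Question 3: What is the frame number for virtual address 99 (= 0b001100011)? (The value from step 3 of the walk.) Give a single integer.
Answer: 76

Derivation:
vaddr = 99: l1_idx=1, l2_idx=2
L1[1] = 0; L2[0][2] = 76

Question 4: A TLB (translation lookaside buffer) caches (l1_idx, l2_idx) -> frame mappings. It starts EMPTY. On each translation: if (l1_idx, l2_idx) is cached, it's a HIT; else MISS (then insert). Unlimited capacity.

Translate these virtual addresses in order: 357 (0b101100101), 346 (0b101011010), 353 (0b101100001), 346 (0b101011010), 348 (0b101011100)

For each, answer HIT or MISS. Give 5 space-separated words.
vaddr=357: (5,2) not in TLB -> MISS, insert
vaddr=346: (5,1) not in TLB -> MISS, insert
vaddr=353: (5,2) in TLB -> HIT
vaddr=346: (5,1) in TLB -> HIT
vaddr=348: (5,1) in TLB -> HIT

Answer: MISS MISS HIT HIT HIT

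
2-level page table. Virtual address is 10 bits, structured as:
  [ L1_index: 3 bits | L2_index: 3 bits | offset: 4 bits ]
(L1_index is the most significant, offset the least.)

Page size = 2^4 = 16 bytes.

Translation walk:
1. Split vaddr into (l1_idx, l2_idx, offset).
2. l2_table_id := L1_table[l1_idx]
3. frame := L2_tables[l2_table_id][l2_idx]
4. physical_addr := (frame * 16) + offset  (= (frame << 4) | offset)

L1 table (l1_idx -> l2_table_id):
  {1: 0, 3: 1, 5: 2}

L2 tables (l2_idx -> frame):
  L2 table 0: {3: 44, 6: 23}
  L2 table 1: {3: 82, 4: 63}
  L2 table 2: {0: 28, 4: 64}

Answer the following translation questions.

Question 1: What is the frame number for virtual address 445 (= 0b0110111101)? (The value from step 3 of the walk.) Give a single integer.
vaddr = 445: l1_idx=3, l2_idx=3
L1[3] = 1; L2[1][3] = 82

Answer: 82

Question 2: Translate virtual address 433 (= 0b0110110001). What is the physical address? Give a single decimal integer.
vaddr = 433 = 0b0110110001
Split: l1_idx=3, l2_idx=3, offset=1
L1[3] = 1
L2[1][3] = 82
paddr = 82 * 16 + 1 = 1313

Answer: 1313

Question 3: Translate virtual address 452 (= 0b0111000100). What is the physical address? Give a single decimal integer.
Answer: 1012

Derivation:
vaddr = 452 = 0b0111000100
Split: l1_idx=3, l2_idx=4, offset=4
L1[3] = 1
L2[1][4] = 63
paddr = 63 * 16 + 4 = 1012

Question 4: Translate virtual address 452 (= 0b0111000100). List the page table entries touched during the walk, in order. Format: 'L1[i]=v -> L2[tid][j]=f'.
vaddr = 452 = 0b0111000100
Split: l1_idx=3, l2_idx=4, offset=4

Answer: L1[3]=1 -> L2[1][4]=63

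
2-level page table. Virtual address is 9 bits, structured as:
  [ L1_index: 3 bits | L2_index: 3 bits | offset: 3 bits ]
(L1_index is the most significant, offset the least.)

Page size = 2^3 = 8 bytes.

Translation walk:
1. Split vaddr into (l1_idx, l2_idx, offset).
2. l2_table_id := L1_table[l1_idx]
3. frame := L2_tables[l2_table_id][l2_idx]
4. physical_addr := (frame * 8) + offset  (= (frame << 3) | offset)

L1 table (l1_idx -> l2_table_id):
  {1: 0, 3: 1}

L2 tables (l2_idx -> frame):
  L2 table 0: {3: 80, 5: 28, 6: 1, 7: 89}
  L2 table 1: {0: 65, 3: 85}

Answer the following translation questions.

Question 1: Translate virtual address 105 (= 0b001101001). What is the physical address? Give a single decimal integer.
Answer: 225

Derivation:
vaddr = 105 = 0b001101001
Split: l1_idx=1, l2_idx=5, offset=1
L1[1] = 0
L2[0][5] = 28
paddr = 28 * 8 + 1 = 225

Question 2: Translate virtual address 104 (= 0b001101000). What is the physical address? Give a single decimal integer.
Answer: 224

Derivation:
vaddr = 104 = 0b001101000
Split: l1_idx=1, l2_idx=5, offset=0
L1[1] = 0
L2[0][5] = 28
paddr = 28 * 8 + 0 = 224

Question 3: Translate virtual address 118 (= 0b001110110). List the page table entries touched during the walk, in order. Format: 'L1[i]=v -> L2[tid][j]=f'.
Answer: L1[1]=0 -> L2[0][6]=1

Derivation:
vaddr = 118 = 0b001110110
Split: l1_idx=1, l2_idx=6, offset=6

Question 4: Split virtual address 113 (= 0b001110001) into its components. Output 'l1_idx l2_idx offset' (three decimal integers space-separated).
Answer: 1 6 1

Derivation:
vaddr = 113 = 0b001110001
  top 3 bits -> l1_idx = 1
  next 3 bits -> l2_idx = 6
  bottom 3 bits -> offset = 1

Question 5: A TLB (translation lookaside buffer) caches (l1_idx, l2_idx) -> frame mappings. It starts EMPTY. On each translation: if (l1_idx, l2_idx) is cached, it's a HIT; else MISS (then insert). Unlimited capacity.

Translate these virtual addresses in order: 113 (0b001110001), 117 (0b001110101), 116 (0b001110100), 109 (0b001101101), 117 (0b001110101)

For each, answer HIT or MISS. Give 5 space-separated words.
vaddr=113: (1,6) not in TLB -> MISS, insert
vaddr=117: (1,6) in TLB -> HIT
vaddr=116: (1,6) in TLB -> HIT
vaddr=109: (1,5) not in TLB -> MISS, insert
vaddr=117: (1,6) in TLB -> HIT

Answer: MISS HIT HIT MISS HIT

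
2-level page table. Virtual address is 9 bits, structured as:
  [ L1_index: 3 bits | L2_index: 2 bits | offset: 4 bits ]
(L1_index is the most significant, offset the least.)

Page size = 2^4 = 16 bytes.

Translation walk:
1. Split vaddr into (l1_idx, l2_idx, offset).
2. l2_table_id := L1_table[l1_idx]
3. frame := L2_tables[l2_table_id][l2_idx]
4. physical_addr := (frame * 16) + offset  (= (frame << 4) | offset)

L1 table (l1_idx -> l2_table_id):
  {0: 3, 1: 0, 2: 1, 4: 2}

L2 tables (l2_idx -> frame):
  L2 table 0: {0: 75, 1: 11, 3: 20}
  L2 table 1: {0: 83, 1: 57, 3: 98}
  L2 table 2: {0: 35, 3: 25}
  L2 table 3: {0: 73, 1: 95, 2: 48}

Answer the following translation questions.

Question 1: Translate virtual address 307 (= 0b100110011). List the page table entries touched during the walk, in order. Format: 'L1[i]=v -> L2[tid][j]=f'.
vaddr = 307 = 0b100110011
Split: l1_idx=4, l2_idx=3, offset=3

Answer: L1[4]=2 -> L2[2][3]=25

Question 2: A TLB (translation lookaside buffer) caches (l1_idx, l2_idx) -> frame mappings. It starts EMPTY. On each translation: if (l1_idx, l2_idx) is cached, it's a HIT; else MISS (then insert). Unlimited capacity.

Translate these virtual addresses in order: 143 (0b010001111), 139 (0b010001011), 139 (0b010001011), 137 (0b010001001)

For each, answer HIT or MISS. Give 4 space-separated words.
vaddr=143: (2,0) not in TLB -> MISS, insert
vaddr=139: (2,0) in TLB -> HIT
vaddr=139: (2,0) in TLB -> HIT
vaddr=137: (2,0) in TLB -> HIT

Answer: MISS HIT HIT HIT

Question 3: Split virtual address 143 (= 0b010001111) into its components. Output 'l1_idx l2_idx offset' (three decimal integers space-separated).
Answer: 2 0 15

Derivation:
vaddr = 143 = 0b010001111
  top 3 bits -> l1_idx = 2
  next 2 bits -> l2_idx = 0
  bottom 4 bits -> offset = 15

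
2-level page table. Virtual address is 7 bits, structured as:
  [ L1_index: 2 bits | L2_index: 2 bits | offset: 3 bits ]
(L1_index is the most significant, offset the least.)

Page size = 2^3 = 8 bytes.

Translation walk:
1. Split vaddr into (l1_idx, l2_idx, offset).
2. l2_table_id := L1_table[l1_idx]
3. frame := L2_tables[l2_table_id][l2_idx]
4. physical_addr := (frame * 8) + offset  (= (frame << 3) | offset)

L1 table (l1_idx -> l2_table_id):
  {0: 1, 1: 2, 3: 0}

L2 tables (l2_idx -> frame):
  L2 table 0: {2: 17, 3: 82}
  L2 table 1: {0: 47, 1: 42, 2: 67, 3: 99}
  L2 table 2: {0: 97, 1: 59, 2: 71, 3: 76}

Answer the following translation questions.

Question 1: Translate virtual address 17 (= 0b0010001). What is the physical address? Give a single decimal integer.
Answer: 537

Derivation:
vaddr = 17 = 0b0010001
Split: l1_idx=0, l2_idx=2, offset=1
L1[0] = 1
L2[1][2] = 67
paddr = 67 * 8 + 1 = 537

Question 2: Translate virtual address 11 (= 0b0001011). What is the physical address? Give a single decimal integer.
vaddr = 11 = 0b0001011
Split: l1_idx=0, l2_idx=1, offset=3
L1[0] = 1
L2[1][1] = 42
paddr = 42 * 8 + 3 = 339

Answer: 339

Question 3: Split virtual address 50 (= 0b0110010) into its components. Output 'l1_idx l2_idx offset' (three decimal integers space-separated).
Answer: 1 2 2

Derivation:
vaddr = 50 = 0b0110010
  top 2 bits -> l1_idx = 1
  next 2 bits -> l2_idx = 2
  bottom 3 bits -> offset = 2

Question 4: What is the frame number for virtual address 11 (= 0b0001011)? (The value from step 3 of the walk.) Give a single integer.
Answer: 42

Derivation:
vaddr = 11: l1_idx=0, l2_idx=1
L1[0] = 1; L2[1][1] = 42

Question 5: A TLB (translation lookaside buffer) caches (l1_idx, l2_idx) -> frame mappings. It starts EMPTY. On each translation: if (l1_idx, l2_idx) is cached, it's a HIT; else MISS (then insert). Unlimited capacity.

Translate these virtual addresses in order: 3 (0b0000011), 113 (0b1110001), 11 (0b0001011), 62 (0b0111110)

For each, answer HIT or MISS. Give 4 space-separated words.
Answer: MISS MISS MISS MISS

Derivation:
vaddr=3: (0,0) not in TLB -> MISS, insert
vaddr=113: (3,2) not in TLB -> MISS, insert
vaddr=11: (0,1) not in TLB -> MISS, insert
vaddr=62: (1,3) not in TLB -> MISS, insert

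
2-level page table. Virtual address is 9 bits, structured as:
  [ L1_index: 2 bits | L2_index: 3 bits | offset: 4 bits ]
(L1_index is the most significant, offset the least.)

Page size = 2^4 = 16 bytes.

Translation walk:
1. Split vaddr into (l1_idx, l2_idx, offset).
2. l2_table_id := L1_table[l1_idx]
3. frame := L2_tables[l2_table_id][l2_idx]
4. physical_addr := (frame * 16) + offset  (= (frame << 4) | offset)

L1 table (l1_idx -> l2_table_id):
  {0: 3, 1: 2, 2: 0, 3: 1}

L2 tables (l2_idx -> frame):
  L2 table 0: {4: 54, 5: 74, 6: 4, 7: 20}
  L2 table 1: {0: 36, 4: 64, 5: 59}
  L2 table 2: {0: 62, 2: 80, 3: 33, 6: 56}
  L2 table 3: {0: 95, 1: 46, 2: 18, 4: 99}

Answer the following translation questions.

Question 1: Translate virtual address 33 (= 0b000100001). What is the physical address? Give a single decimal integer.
Answer: 289

Derivation:
vaddr = 33 = 0b000100001
Split: l1_idx=0, l2_idx=2, offset=1
L1[0] = 3
L2[3][2] = 18
paddr = 18 * 16 + 1 = 289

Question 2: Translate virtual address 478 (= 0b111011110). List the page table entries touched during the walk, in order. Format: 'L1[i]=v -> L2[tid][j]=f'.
Answer: L1[3]=1 -> L2[1][5]=59

Derivation:
vaddr = 478 = 0b111011110
Split: l1_idx=3, l2_idx=5, offset=14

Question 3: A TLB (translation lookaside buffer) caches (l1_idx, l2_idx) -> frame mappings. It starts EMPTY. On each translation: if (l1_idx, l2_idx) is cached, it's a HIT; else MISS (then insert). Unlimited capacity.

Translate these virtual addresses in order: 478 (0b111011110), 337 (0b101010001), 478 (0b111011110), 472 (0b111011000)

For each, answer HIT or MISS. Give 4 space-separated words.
vaddr=478: (3,5) not in TLB -> MISS, insert
vaddr=337: (2,5) not in TLB -> MISS, insert
vaddr=478: (3,5) in TLB -> HIT
vaddr=472: (3,5) in TLB -> HIT

Answer: MISS MISS HIT HIT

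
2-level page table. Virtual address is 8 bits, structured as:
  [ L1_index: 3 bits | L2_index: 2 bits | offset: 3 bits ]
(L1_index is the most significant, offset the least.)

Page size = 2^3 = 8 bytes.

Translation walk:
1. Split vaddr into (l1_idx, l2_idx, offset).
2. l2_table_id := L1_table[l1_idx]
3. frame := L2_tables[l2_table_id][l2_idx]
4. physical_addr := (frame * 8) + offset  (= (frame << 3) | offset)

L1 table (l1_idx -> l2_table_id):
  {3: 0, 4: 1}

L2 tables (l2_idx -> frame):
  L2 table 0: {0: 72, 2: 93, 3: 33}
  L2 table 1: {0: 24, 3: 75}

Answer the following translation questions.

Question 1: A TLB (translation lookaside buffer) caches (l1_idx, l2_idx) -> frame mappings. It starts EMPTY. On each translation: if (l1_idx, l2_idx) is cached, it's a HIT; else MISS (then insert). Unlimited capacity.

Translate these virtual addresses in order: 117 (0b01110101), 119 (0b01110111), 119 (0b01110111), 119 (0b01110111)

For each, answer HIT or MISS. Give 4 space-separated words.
Answer: MISS HIT HIT HIT

Derivation:
vaddr=117: (3,2) not in TLB -> MISS, insert
vaddr=119: (3,2) in TLB -> HIT
vaddr=119: (3,2) in TLB -> HIT
vaddr=119: (3,2) in TLB -> HIT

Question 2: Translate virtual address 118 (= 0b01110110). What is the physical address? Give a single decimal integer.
Answer: 750

Derivation:
vaddr = 118 = 0b01110110
Split: l1_idx=3, l2_idx=2, offset=6
L1[3] = 0
L2[0][2] = 93
paddr = 93 * 8 + 6 = 750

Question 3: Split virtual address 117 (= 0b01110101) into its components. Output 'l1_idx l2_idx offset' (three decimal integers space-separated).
Answer: 3 2 5

Derivation:
vaddr = 117 = 0b01110101
  top 3 bits -> l1_idx = 3
  next 2 bits -> l2_idx = 2
  bottom 3 bits -> offset = 5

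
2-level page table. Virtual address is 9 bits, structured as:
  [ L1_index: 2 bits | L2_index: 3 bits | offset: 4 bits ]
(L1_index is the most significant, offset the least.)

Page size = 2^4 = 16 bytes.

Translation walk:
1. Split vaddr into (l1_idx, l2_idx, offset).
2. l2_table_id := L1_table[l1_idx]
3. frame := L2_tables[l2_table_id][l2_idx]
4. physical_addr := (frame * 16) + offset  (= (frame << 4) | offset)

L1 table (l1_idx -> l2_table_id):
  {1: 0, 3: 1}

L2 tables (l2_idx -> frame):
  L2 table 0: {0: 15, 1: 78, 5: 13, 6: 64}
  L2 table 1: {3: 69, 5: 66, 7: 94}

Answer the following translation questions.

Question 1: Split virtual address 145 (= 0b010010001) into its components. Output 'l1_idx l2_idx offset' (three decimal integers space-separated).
Answer: 1 1 1

Derivation:
vaddr = 145 = 0b010010001
  top 2 bits -> l1_idx = 1
  next 3 bits -> l2_idx = 1
  bottom 4 bits -> offset = 1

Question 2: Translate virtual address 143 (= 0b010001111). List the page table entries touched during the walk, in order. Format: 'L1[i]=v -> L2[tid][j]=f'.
vaddr = 143 = 0b010001111
Split: l1_idx=1, l2_idx=0, offset=15

Answer: L1[1]=0 -> L2[0][0]=15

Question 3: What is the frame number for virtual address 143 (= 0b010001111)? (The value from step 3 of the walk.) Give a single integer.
Answer: 15

Derivation:
vaddr = 143: l1_idx=1, l2_idx=0
L1[1] = 0; L2[0][0] = 15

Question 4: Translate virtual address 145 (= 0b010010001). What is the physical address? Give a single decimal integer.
vaddr = 145 = 0b010010001
Split: l1_idx=1, l2_idx=1, offset=1
L1[1] = 0
L2[0][1] = 78
paddr = 78 * 16 + 1 = 1249

Answer: 1249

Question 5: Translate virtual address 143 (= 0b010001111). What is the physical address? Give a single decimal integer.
Answer: 255

Derivation:
vaddr = 143 = 0b010001111
Split: l1_idx=1, l2_idx=0, offset=15
L1[1] = 0
L2[0][0] = 15
paddr = 15 * 16 + 15 = 255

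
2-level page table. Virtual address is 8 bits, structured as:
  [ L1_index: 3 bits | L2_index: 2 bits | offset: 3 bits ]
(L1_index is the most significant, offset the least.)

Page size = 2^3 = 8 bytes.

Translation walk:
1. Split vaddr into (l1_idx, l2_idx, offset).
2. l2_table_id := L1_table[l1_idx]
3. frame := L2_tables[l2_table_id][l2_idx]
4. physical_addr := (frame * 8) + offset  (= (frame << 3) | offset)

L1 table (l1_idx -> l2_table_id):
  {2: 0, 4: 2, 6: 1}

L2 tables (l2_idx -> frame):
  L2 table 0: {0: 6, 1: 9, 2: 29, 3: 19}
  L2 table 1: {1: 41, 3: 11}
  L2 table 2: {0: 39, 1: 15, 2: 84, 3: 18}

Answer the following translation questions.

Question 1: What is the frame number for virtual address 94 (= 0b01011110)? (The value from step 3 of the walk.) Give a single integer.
vaddr = 94: l1_idx=2, l2_idx=3
L1[2] = 0; L2[0][3] = 19

Answer: 19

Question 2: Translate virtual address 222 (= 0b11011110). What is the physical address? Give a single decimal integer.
Answer: 94

Derivation:
vaddr = 222 = 0b11011110
Split: l1_idx=6, l2_idx=3, offset=6
L1[6] = 1
L2[1][3] = 11
paddr = 11 * 8 + 6 = 94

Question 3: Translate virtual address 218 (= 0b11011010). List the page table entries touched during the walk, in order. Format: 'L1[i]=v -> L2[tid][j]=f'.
Answer: L1[6]=1 -> L2[1][3]=11

Derivation:
vaddr = 218 = 0b11011010
Split: l1_idx=6, l2_idx=3, offset=2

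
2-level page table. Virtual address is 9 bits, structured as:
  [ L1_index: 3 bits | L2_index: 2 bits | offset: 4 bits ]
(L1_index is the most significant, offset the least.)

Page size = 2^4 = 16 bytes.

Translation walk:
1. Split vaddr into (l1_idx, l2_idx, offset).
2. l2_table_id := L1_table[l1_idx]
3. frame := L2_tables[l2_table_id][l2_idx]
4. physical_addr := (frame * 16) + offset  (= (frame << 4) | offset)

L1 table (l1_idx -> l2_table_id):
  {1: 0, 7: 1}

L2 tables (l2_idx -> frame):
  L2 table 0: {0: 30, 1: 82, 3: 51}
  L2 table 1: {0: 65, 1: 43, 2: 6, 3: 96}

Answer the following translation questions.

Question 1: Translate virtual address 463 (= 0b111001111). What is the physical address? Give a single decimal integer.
vaddr = 463 = 0b111001111
Split: l1_idx=7, l2_idx=0, offset=15
L1[7] = 1
L2[1][0] = 65
paddr = 65 * 16 + 15 = 1055

Answer: 1055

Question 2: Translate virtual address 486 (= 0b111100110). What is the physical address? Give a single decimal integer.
Answer: 102

Derivation:
vaddr = 486 = 0b111100110
Split: l1_idx=7, l2_idx=2, offset=6
L1[7] = 1
L2[1][2] = 6
paddr = 6 * 16 + 6 = 102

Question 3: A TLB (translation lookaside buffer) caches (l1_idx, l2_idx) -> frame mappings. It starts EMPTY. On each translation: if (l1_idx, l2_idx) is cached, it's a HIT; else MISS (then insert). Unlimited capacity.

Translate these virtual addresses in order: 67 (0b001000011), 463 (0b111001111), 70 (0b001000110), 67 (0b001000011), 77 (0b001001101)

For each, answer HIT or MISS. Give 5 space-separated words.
vaddr=67: (1,0) not in TLB -> MISS, insert
vaddr=463: (7,0) not in TLB -> MISS, insert
vaddr=70: (1,0) in TLB -> HIT
vaddr=67: (1,0) in TLB -> HIT
vaddr=77: (1,0) in TLB -> HIT

Answer: MISS MISS HIT HIT HIT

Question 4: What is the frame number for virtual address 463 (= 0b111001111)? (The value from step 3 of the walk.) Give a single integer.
Answer: 65

Derivation:
vaddr = 463: l1_idx=7, l2_idx=0
L1[7] = 1; L2[1][0] = 65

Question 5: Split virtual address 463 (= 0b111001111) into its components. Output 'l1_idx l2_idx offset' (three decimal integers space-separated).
vaddr = 463 = 0b111001111
  top 3 bits -> l1_idx = 7
  next 2 bits -> l2_idx = 0
  bottom 4 bits -> offset = 15

Answer: 7 0 15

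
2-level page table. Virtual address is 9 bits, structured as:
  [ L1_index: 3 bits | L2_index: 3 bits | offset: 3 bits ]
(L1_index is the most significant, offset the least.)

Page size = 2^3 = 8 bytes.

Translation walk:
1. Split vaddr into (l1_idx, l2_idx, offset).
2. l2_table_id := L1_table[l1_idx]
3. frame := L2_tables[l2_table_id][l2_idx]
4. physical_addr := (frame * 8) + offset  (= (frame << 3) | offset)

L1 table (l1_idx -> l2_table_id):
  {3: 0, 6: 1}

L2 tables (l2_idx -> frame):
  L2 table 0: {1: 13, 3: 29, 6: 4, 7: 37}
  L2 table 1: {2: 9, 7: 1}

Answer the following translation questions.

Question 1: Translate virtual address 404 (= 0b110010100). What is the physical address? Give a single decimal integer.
vaddr = 404 = 0b110010100
Split: l1_idx=6, l2_idx=2, offset=4
L1[6] = 1
L2[1][2] = 9
paddr = 9 * 8 + 4 = 76

Answer: 76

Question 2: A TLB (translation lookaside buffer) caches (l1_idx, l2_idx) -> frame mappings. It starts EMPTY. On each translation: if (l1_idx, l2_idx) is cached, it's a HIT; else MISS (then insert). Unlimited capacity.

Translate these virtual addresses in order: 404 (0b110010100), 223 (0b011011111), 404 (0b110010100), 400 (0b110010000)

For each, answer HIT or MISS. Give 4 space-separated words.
Answer: MISS MISS HIT HIT

Derivation:
vaddr=404: (6,2) not in TLB -> MISS, insert
vaddr=223: (3,3) not in TLB -> MISS, insert
vaddr=404: (6,2) in TLB -> HIT
vaddr=400: (6,2) in TLB -> HIT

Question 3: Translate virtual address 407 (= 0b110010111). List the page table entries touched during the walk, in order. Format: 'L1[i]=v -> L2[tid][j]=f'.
vaddr = 407 = 0b110010111
Split: l1_idx=6, l2_idx=2, offset=7

Answer: L1[6]=1 -> L2[1][2]=9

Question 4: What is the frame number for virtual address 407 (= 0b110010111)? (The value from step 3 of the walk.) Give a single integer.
Answer: 9

Derivation:
vaddr = 407: l1_idx=6, l2_idx=2
L1[6] = 1; L2[1][2] = 9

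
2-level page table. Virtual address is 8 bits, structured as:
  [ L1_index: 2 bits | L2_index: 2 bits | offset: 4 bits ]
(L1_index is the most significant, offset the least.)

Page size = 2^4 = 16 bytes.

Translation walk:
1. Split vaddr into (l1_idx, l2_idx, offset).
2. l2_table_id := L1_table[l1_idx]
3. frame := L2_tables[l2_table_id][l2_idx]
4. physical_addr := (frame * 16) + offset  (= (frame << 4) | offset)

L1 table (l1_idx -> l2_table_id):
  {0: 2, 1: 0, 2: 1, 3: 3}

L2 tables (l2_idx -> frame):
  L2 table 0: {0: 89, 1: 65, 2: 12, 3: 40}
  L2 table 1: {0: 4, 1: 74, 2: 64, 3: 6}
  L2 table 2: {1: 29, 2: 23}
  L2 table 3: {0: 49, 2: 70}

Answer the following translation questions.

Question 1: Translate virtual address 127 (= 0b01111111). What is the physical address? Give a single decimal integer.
vaddr = 127 = 0b01111111
Split: l1_idx=1, l2_idx=3, offset=15
L1[1] = 0
L2[0][3] = 40
paddr = 40 * 16 + 15 = 655

Answer: 655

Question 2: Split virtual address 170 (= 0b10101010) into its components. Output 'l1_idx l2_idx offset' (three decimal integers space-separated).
vaddr = 170 = 0b10101010
  top 2 bits -> l1_idx = 2
  next 2 bits -> l2_idx = 2
  bottom 4 bits -> offset = 10

Answer: 2 2 10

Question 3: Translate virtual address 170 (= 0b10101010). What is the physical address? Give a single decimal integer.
Answer: 1034

Derivation:
vaddr = 170 = 0b10101010
Split: l1_idx=2, l2_idx=2, offset=10
L1[2] = 1
L2[1][2] = 64
paddr = 64 * 16 + 10 = 1034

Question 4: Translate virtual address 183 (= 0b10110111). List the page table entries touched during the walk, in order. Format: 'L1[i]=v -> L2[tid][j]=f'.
vaddr = 183 = 0b10110111
Split: l1_idx=2, l2_idx=3, offset=7

Answer: L1[2]=1 -> L2[1][3]=6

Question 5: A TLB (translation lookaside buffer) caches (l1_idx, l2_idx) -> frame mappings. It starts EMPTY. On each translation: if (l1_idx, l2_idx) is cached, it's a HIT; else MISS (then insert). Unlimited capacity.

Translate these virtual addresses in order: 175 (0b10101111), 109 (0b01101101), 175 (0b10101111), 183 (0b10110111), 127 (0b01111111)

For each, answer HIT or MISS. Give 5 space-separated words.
Answer: MISS MISS HIT MISS MISS

Derivation:
vaddr=175: (2,2) not in TLB -> MISS, insert
vaddr=109: (1,2) not in TLB -> MISS, insert
vaddr=175: (2,2) in TLB -> HIT
vaddr=183: (2,3) not in TLB -> MISS, insert
vaddr=127: (1,3) not in TLB -> MISS, insert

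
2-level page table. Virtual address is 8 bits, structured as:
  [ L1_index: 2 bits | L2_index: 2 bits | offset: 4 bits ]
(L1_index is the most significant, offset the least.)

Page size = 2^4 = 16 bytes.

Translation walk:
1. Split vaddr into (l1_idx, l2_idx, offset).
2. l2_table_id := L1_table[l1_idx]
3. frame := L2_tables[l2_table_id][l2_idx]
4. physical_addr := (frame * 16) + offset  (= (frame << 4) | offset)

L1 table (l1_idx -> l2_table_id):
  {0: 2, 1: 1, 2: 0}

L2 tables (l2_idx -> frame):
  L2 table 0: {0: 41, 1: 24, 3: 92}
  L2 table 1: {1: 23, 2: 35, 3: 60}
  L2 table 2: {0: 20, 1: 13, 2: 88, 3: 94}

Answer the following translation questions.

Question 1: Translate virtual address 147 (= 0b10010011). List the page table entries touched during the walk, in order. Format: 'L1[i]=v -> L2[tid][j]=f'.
vaddr = 147 = 0b10010011
Split: l1_idx=2, l2_idx=1, offset=3

Answer: L1[2]=0 -> L2[0][1]=24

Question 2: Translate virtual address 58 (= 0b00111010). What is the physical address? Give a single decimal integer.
Answer: 1514

Derivation:
vaddr = 58 = 0b00111010
Split: l1_idx=0, l2_idx=3, offset=10
L1[0] = 2
L2[2][3] = 94
paddr = 94 * 16 + 10 = 1514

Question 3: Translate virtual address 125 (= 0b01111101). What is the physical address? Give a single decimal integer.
Answer: 973

Derivation:
vaddr = 125 = 0b01111101
Split: l1_idx=1, l2_idx=3, offset=13
L1[1] = 1
L2[1][3] = 60
paddr = 60 * 16 + 13 = 973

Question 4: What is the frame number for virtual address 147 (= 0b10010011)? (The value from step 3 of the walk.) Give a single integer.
vaddr = 147: l1_idx=2, l2_idx=1
L1[2] = 0; L2[0][1] = 24

Answer: 24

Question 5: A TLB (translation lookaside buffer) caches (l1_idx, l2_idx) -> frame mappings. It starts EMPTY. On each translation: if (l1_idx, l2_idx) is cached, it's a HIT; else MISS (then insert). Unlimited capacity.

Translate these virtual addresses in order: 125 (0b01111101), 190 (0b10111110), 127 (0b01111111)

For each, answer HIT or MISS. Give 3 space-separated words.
vaddr=125: (1,3) not in TLB -> MISS, insert
vaddr=190: (2,3) not in TLB -> MISS, insert
vaddr=127: (1,3) in TLB -> HIT

Answer: MISS MISS HIT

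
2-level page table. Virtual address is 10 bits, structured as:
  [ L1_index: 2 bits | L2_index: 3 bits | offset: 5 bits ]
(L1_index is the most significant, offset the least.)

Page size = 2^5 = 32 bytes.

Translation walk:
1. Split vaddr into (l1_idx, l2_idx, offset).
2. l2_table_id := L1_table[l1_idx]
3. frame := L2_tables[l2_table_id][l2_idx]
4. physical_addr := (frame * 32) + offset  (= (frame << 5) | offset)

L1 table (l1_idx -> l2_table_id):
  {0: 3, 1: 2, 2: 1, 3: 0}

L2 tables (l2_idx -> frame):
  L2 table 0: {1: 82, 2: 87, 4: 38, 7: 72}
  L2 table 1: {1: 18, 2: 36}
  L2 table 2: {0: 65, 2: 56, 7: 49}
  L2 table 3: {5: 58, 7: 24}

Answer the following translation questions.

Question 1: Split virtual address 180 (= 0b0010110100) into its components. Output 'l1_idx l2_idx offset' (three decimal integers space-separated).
vaddr = 180 = 0b0010110100
  top 2 bits -> l1_idx = 0
  next 3 bits -> l2_idx = 5
  bottom 5 bits -> offset = 20

Answer: 0 5 20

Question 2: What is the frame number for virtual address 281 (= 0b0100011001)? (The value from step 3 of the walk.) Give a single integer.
vaddr = 281: l1_idx=1, l2_idx=0
L1[1] = 2; L2[2][0] = 65

Answer: 65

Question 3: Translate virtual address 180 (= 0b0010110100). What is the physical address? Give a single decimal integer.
Answer: 1876

Derivation:
vaddr = 180 = 0b0010110100
Split: l1_idx=0, l2_idx=5, offset=20
L1[0] = 3
L2[3][5] = 58
paddr = 58 * 32 + 20 = 1876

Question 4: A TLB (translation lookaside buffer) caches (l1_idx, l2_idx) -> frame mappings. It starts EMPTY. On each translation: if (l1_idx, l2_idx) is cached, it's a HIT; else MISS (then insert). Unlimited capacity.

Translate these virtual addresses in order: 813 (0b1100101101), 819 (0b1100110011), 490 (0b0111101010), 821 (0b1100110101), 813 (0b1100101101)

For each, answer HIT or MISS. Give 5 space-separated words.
vaddr=813: (3,1) not in TLB -> MISS, insert
vaddr=819: (3,1) in TLB -> HIT
vaddr=490: (1,7) not in TLB -> MISS, insert
vaddr=821: (3,1) in TLB -> HIT
vaddr=813: (3,1) in TLB -> HIT

Answer: MISS HIT MISS HIT HIT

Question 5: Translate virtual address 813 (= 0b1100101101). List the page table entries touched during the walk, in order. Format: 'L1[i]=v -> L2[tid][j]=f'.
vaddr = 813 = 0b1100101101
Split: l1_idx=3, l2_idx=1, offset=13

Answer: L1[3]=0 -> L2[0][1]=82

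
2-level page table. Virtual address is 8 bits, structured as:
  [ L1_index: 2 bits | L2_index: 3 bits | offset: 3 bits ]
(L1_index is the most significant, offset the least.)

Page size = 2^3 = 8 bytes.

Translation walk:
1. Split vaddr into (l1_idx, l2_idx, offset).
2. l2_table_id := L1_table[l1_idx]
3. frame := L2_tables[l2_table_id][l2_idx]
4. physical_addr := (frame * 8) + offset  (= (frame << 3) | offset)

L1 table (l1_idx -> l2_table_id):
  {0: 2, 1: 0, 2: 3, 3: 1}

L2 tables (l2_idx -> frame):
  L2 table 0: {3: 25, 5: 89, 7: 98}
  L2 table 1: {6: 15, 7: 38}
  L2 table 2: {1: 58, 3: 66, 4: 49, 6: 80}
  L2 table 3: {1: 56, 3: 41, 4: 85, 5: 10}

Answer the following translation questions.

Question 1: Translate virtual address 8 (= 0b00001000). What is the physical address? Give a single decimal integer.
vaddr = 8 = 0b00001000
Split: l1_idx=0, l2_idx=1, offset=0
L1[0] = 2
L2[2][1] = 58
paddr = 58 * 8 + 0 = 464

Answer: 464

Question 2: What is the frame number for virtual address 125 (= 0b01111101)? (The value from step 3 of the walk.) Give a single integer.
vaddr = 125: l1_idx=1, l2_idx=7
L1[1] = 0; L2[0][7] = 98

Answer: 98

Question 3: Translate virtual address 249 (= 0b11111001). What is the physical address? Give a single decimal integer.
vaddr = 249 = 0b11111001
Split: l1_idx=3, l2_idx=7, offset=1
L1[3] = 1
L2[1][7] = 38
paddr = 38 * 8 + 1 = 305

Answer: 305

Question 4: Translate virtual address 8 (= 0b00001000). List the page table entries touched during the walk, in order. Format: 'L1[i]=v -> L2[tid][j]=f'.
vaddr = 8 = 0b00001000
Split: l1_idx=0, l2_idx=1, offset=0

Answer: L1[0]=2 -> L2[2][1]=58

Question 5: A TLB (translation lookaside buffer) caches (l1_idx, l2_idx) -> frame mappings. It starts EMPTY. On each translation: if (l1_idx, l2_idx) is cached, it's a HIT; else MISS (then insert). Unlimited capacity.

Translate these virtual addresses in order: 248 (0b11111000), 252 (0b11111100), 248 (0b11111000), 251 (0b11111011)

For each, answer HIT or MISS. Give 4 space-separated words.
vaddr=248: (3,7) not in TLB -> MISS, insert
vaddr=252: (3,7) in TLB -> HIT
vaddr=248: (3,7) in TLB -> HIT
vaddr=251: (3,7) in TLB -> HIT

Answer: MISS HIT HIT HIT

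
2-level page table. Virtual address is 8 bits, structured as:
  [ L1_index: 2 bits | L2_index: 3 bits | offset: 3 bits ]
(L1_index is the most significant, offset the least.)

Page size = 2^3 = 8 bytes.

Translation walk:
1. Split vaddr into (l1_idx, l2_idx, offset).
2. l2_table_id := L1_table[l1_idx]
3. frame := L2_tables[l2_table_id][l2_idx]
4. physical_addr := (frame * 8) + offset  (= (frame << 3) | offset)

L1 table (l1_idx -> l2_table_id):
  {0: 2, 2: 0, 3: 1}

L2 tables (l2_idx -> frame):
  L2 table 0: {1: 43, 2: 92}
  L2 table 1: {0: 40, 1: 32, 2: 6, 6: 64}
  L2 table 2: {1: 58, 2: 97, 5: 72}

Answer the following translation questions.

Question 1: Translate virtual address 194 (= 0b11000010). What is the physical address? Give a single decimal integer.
vaddr = 194 = 0b11000010
Split: l1_idx=3, l2_idx=0, offset=2
L1[3] = 1
L2[1][0] = 40
paddr = 40 * 8 + 2 = 322

Answer: 322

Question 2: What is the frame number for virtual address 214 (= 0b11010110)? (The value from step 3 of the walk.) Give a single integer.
vaddr = 214: l1_idx=3, l2_idx=2
L1[3] = 1; L2[1][2] = 6

Answer: 6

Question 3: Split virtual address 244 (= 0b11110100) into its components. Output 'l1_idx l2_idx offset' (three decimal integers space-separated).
Answer: 3 6 4

Derivation:
vaddr = 244 = 0b11110100
  top 2 bits -> l1_idx = 3
  next 3 bits -> l2_idx = 6
  bottom 3 bits -> offset = 4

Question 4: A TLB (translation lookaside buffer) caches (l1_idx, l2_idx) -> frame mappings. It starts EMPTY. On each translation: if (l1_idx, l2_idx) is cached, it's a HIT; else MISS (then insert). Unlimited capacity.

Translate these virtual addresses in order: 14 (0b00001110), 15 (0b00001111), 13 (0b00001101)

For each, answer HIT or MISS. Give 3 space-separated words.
vaddr=14: (0,1) not in TLB -> MISS, insert
vaddr=15: (0,1) in TLB -> HIT
vaddr=13: (0,1) in TLB -> HIT

Answer: MISS HIT HIT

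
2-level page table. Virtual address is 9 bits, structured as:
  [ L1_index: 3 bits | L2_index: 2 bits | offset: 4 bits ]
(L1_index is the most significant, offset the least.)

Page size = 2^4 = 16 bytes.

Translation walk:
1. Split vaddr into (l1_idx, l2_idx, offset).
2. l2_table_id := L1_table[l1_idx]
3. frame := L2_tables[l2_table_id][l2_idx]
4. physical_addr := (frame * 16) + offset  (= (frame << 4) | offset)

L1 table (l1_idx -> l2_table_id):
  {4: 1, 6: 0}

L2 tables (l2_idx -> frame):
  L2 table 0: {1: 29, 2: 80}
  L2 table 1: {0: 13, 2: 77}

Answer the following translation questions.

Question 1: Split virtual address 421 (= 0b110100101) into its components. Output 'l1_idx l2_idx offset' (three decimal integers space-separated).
Answer: 6 2 5

Derivation:
vaddr = 421 = 0b110100101
  top 3 bits -> l1_idx = 6
  next 2 bits -> l2_idx = 2
  bottom 4 bits -> offset = 5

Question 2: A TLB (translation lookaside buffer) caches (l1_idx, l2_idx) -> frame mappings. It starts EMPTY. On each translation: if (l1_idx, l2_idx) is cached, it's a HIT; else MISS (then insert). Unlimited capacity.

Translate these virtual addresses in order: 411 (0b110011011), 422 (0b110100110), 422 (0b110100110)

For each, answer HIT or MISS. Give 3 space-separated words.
vaddr=411: (6,1) not in TLB -> MISS, insert
vaddr=422: (6,2) not in TLB -> MISS, insert
vaddr=422: (6,2) in TLB -> HIT

Answer: MISS MISS HIT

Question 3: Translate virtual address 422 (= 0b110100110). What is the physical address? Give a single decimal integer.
vaddr = 422 = 0b110100110
Split: l1_idx=6, l2_idx=2, offset=6
L1[6] = 0
L2[0][2] = 80
paddr = 80 * 16 + 6 = 1286

Answer: 1286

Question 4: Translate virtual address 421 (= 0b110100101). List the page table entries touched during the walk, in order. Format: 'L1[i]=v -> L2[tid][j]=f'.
Answer: L1[6]=0 -> L2[0][2]=80

Derivation:
vaddr = 421 = 0b110100101
Split: l1_idx=6, l2_idx=2, offset=5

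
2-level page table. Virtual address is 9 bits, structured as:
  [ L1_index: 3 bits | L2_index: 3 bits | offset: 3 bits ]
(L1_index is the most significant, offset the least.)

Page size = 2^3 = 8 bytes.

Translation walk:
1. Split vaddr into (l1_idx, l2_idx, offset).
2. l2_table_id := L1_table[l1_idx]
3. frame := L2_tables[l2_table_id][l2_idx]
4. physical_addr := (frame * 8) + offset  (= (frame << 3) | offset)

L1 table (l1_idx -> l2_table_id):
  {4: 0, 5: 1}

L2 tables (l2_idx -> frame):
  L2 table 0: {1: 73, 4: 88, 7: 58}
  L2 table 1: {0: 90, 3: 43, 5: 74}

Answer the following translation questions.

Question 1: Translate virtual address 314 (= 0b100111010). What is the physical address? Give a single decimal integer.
vaddr = 314 = 0b100111010
Split: l1_idx=4, l2_idx=7, offset=2
L1[4] = 0
L2[0][7] = 58
paddr = 58 * 8 + 2 = 466

Answer: 466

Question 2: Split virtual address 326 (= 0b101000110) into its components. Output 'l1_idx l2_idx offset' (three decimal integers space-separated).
Answer: 5 0 6

Derivation:
vaddr = 326 = 0b101000110
  top 3 bits -> l1_idx = 5
  next 3 bits -> l2_idx = 0
  bottom 3 bits -> offset = 6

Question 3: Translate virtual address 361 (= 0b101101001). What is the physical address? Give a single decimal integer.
Answer: 593

Derivation:
vaddr = 361 = 0b101101001
Split: l1_idx=5, l2_idx=5, offset=1
L1[5] = 1
L2[1][5] = 74
paddr = 74 * 8 + 1 = 593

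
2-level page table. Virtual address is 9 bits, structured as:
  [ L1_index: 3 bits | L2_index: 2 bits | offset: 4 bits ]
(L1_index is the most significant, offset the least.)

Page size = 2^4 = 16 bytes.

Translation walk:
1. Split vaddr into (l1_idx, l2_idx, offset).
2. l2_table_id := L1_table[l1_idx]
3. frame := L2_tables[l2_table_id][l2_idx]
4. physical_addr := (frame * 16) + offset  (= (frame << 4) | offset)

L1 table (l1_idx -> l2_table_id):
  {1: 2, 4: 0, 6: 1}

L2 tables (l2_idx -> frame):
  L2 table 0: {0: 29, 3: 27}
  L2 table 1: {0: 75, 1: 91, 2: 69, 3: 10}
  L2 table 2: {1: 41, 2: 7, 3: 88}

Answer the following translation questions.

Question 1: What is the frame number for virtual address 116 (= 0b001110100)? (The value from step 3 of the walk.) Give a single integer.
vaddr = 116: l1_idx=1, l2_idx=3
L1[1] = 2; L2[2][3] = 88

Answer: 88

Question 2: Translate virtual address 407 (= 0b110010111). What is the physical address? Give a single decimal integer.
Answer: 1463

Derivation:
vaddr = 407 = 0b110010111
Split: l1_idx=6, l2_idx=1, offset=7
L1[6] = 1
L2[1][1] = 91
paddr = 91 * 16 + 7 = 1463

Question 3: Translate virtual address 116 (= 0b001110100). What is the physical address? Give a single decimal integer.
vaddr = 116 = 0b001110100
Split: l1_idx=1, l2_idx=3, offset=4
L1[1] = 2
L2[2][3] = 88
paddr = 88 * 16 + 4 = 1412

Answer: 1412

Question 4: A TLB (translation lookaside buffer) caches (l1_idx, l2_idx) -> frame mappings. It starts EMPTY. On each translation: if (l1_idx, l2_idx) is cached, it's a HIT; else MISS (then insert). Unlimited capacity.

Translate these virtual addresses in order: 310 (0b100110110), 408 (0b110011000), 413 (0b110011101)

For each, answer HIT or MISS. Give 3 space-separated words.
vaddr=310: (4,3) not in TLB -> MISS, insert
vaddr=408: (6,1) not in TLB -> MISS, insert
vaddr=413: (6,1) in TLB -> HIT

Answer: MISS MISS HIT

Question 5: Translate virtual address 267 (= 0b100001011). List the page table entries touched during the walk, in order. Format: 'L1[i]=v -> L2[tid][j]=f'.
vaddr = 267 = 0b100001011
Split: l1_idx=4, l2_idx=0, offset=11

Answer: L1[4]=0 -> L2[0][0]=29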